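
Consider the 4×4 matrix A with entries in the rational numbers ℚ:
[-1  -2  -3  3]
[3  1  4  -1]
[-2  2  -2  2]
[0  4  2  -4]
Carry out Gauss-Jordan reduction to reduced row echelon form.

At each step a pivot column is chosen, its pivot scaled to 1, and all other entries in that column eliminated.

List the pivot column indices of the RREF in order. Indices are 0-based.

pivot columns: 0, 1, 2, 3

step 1: normalize row 0 (÷-1) = (1, 2, 3, -3)
  row 1: subtract 3×row0 = (0, -5, -5, 8)
  row 2: subtract -2×row0 = (0, 6, 4, -4)
step 2: normalize row 1 (÷-5) = (0, 1, 1, -8/5)
  row 0: subtract 2×row1 = (1, 0, 1, 1/5)
  row 2: subtract 6×row1 = (0, 0, -2, 28/5)
  row 3: subtract 4×row1 = (0, 0, -2, 12/5)
step 3: normalize row 2 (÷-2) = (0, 0, 1, -14/5)
  row 0: subtract 1×row2 = (1, 0, 0, 3)
  row 1: subtract 1×row2 = (0, 1, 0, 6/5)
  row 3: subtract -2×row2 = (0, 0, 0, -16/5)
step 4: normalize row 3 (÷-16/5) = (0, 0, 0, 1)
  row 0: subtract 3×row3 = (1, 0, 0, 0)
  row 1: subtract 6/5×row3 = (0, 1, 0, 0)
  row 2: subtract -14/5×row3 = (0, 0, 1, 0)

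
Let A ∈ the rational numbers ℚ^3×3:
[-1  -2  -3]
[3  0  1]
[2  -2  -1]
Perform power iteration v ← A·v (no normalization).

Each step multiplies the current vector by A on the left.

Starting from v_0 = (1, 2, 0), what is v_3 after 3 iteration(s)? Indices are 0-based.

v_3 = (71, 1, 58)

v_0 = (1, 2, 0).
v_1 = A·v_0 = (-5, 3, -2).
v_2 = A·v_1 = (5, -17, -14).
v_3 = A·v_2 = (71, 1, 58).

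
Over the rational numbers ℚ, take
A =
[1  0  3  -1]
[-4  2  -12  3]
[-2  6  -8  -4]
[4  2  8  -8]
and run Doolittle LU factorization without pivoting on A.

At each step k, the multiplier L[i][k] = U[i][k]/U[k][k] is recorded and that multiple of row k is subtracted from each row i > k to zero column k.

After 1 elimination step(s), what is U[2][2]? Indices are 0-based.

U[2][2] = -2

Step 1: pivot at (0,0) is 1.
  row1 ← row1 − (-4)·row0  ⇒  L[1][0]=-4, U row1=(0, 2, 0, -1)
  row2 ← row2 − (-2)·row0  ⇒  L[2][0]=-2, U row2=(0, 6, -2, -6)
  row3 ← row3 − (4)·row0  ⇒  L[3][0]=4, U row3=(0, 2, -4, -4)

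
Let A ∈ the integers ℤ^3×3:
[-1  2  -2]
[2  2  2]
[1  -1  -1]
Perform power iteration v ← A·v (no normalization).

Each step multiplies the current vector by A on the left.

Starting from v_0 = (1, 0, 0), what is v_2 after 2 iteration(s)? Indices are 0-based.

v_0 = (1, 0, 0).
v_1 = A·v_0 = (-1, 2, 1).
v_2 = A·v_1 = (3, 4, -4).

v_2 = (3, 4, -4)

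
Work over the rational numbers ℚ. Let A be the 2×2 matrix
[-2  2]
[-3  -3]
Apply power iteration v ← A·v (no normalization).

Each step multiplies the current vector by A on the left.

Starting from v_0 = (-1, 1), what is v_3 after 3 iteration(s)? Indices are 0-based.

v_3 = (-8, 60)

v_0 = (-1, 1).
v_1 = A·v_0 = (4, 0).
v_2 = A·v_1 = (-8, -12).
v_3 = A·v_2 = (-8, 60).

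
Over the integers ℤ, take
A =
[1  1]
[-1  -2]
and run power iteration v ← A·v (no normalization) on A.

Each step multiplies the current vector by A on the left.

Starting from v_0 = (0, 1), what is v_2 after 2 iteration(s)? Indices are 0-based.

v_2 = (-1, 3)

v_0 = (0, 1).
v_1 = A·v_0 = (1, -2).
v_2 = A·v_1 = (-1, 3).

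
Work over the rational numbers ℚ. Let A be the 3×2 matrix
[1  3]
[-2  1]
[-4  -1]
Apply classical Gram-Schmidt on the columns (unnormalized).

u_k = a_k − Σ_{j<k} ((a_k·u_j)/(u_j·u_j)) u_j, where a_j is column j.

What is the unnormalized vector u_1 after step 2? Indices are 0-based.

u_1 = (58/21, 31/21, -1/21)

Step 1: u_0 = a_0 = (1, -2, -4).
Step 2: u_1 = a_1 − (5/21)·u_0 = (58/21, 31/21, -1/21).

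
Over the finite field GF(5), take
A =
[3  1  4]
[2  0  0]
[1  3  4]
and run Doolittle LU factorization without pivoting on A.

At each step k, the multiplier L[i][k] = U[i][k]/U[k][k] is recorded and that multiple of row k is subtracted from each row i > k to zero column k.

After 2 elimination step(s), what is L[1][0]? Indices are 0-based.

k=0: U[0][0]=3
  eliminate (1,0): mult=4, new row 1: (0, 1, 4); set L[1][0]=4
  eliminate (2,0): mult=2, new row 2: (0, 1, 1); set L[2][0]=2
k=1: U[1][1]=1
  eliminate (2,1): mult=1, new row 2: (0, 0, 2); set L[2][1]=1

L[1][0] = 4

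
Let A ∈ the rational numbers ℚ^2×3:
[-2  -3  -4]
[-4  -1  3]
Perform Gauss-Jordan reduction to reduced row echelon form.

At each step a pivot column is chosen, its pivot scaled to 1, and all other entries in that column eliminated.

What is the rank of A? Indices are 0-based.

step 1: normalize row 0 (÷-2) = (1, 3/2, 2)
  row 1: subtract -4×row0 = (0, 5, 11)
step 2: normalize row 1 (÷5) = (0, 1, 11/5)
  row 0: subtract 3/2×row1 = (1, 0, -13/10)

rank = 2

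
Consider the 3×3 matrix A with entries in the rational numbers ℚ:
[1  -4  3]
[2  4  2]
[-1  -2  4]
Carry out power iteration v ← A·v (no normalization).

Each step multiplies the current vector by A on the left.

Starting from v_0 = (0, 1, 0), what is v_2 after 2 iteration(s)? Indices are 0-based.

v_0 = (0, 1, 0).
v_1 = A·v_0 = (-4, 4, -2).
v_2 = A·v_1 = (-26, 4, -12).

v_2 = (-26, 4, -12)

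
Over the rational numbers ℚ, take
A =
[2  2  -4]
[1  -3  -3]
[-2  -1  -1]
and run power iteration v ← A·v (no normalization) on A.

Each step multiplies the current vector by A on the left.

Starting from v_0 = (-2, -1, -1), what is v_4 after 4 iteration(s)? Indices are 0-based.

v_0 = (-2, -1, -1).
v_1 = A·v_0 = (-2, 4, 6).
v_2 = A·v_1 = (-20, -32, -6).
v_3 = A·v_2 = (-80, 94, 78).
v_4 = A·v_3 = (-284, -596, -12).

v_4 = (-284, -596, -12)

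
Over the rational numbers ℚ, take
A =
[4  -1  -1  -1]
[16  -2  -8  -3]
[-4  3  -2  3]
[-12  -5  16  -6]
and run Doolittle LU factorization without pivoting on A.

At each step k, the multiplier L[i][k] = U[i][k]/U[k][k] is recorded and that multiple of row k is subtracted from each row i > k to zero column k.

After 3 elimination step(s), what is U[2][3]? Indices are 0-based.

U[2][3] = 1

Step 1: pivot at (0,0) is 4.
  row1 ← row1 − (4)·row0  ⇒  L[1][0]=4, U row1=(0, 2, -4, 1)
  row2 ← row2 − (-1)·row0  ⇒  L[2][0]=-1, U row2=(0, 2, -3, 2)
  row3 ← row3 − (-3)·row0  ⇒  L[3][0]=-3, U row3=(0, -8, 13, -9)
Step 2: pivot at (1,1) is 2.
  row2 ← row2 − (1)·row1  ⇒  L[2][1]=1, U row2=(0, 0, 1, 1)
  row3 ← row3 − (-4)·row1  ⇒  L[3][1]=-4, U row3=(0, 0, -3, -5)
Step 3: pivot at (2,2) is 1.
  row3 ← row3 − (-3)·row2  ⇒  L[3][2]=-3, U row3=(0, 0, 0, -2)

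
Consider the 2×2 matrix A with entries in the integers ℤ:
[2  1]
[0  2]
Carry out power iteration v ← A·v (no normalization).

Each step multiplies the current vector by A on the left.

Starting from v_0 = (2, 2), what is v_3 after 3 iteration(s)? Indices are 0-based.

v_0 = (2, 2).
v_1 = A·v_0 = (6, 4).
v_2 = A·v_1 = (16, 8).
v_3 = A·v_2 = (40, 16).

v_3 = (40, 16)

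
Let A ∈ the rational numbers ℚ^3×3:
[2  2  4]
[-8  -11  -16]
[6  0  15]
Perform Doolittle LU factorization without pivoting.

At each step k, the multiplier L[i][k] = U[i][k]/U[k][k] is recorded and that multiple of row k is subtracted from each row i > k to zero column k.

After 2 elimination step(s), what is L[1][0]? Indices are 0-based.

L[1][0] = -4

[col 0] pivot 2
  R1 -= -4*R0 → (0, -3, 0)  (L[1][0] := -4)
  R2 -= 3*R0 → (0, -6, 3)  (L[2][0] := 3)
[col 1] pivot -3
  R2 -= 2*R1 → (0, 0, 3)  (L[2][1] := 2)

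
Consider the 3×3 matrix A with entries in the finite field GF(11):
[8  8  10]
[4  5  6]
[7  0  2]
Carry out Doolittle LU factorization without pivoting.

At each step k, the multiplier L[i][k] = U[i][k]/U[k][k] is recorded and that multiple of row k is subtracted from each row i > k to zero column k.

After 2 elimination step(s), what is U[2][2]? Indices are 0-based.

U[2][2] = 3

k=0: U[0][0]=8
  eliminate (1,0): mult=6, new row 1: (0, 1, 1); set L[1][0]=6
  eliminate (2,0): mult=5, new row 2: (0, 4, 7); set L[2][0]=5
k=1: U[1][1]=1
  eliminate (2,1): mult=4, new row 2: (0, 0, 3); set L[2][1]=4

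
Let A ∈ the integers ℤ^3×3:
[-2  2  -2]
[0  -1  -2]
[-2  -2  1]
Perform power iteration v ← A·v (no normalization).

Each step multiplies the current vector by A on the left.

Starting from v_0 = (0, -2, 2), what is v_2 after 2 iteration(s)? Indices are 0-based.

v_0 = (0, -2, 2).
v_1 = A·v_0 = (-8, -2, 6).
v_2 = A·v_1 = (0, -10, 26).

v_2 = (0, -10, 26)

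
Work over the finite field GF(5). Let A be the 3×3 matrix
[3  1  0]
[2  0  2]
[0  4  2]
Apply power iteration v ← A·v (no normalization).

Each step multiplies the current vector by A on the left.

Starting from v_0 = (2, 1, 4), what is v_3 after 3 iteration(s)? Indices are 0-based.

v_3 = (2, 0, 1)

v_0 = (2, 1, 4).
v_1 = A·v_0 = (2, 2, 2).
v_2 = A·v_1 = (3, 3, 2).
v_3 = A·v_2 = (2, 0, 1).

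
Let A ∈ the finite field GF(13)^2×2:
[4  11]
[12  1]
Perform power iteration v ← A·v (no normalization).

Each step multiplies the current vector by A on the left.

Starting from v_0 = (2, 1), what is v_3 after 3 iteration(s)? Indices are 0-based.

v_0 = (2, 1).
v_1 = A·v_0 = (6, 12).
v_2 = A·v_1 = (0, 6).
v_3 = A·v_2 = (1, 6).

v_3 = (1, 6)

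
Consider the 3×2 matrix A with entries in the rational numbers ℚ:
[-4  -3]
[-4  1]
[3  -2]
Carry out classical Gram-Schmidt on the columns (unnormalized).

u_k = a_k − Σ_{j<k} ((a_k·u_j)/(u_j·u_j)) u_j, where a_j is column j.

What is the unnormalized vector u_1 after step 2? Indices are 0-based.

Step 1: u_0 = a_0 = (-4, -4, 3).
Step 2: u_1 = a_1 − (2/41)·u_0 = (-115/41, 49/41, -88/41).

u_1 = (-115/41, 49/41, -88/41)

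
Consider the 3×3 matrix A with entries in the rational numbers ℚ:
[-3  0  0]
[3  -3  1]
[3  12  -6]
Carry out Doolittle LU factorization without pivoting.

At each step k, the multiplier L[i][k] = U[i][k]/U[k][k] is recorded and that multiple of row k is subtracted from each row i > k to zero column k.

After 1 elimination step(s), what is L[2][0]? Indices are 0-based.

L[2][0] = -1

[col 0] pivot -3
  R1 -= -1*R0 → (0, -3, 1)  (L[1][0] := -1)
  R2 -= -1*R0 → (0, 12, -6)  (L[2][0] := -1)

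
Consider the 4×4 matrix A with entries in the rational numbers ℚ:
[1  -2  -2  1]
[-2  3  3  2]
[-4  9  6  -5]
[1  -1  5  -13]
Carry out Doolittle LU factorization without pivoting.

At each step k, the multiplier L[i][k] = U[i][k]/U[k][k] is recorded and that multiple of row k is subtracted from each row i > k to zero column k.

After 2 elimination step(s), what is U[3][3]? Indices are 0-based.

k=0: U[0][0]=1
  eliminate (1,0): mult=-2, new row 1: (0, -1, -1, 4); set L[1][0]=-2
  eliminate (2,0): mult=-4, new row 2: (0, 1, -2, -1); set L[2][0]=-4
  eliminate (3,0): mult=1, new row 3: (0, 1, 7, -14); set L[3][0]=1
k=1: U[1][1]=-1
  eliminate (2,1): mult=-1, new row 2: (0, 0, -3, 3); set L[2][1]=-1
  eliminate (3,1): mult=-1, new row 3: (0, 0, 6, -10); set L[3][1]=-1

U[3][3] = -10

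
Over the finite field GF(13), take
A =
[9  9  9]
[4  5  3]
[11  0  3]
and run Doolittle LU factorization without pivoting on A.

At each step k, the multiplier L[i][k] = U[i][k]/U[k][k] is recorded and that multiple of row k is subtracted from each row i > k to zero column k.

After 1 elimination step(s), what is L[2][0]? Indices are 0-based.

k=0: U[0][0]=9
  eliminate (1,0): mult=12, new row 1: (0, 1, 12); set L[1][0]=12
  eliminate (2,0): mult=7, new row 2: (0, 2, 5); set L[2][0]=7

L[2][0] = 7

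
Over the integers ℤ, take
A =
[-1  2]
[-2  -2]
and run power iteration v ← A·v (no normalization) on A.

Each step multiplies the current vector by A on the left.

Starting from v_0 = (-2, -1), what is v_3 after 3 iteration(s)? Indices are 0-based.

v_0 = (-2, -1).
v_1 = A·v_0 = (0, 6).
v_2 = A·v_1 = (12, -12).
v_3 = A·v_2 = (-36, 0).

v_3 = (-36, 0)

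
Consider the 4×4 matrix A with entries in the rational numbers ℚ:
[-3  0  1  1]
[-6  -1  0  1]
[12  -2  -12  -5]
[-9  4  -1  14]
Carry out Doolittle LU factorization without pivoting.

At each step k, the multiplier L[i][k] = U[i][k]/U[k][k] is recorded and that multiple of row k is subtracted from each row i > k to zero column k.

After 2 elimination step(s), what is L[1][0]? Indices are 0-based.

L[1][0] = 2

[col 0] pivot -3
  R1 -= 2*R0 → (0, -1, -2, -1)  (L[1][0] := 2)
  R2 -= -4*R0 → (0, -2, -8, -1)  (L[2][0] := -4)
  R3 -= 3*R0 → (0, 4, -4, 11)  (L[3][0] := 3)
[col 1] pivot -1
  R2 -= 2*R1 → (0, 0, -4, 1)  (L[2][1] := 2)
  R3 -= -4*R1 → (0, 0, -12, 7)  (L[3][1] := -4)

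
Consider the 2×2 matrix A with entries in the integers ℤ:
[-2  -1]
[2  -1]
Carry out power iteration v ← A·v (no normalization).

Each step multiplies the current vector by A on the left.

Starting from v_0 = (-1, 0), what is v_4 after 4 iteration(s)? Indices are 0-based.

v_0 = (-1, 0).
v_1 = A·v_0 = (2, -2).
v_2 = A·v_1 = (-2, 6).
v_3 = A·v_2 = (-2, -10).
v_4 = A·v_3 = (14, 6).

v_4 = (14, 6)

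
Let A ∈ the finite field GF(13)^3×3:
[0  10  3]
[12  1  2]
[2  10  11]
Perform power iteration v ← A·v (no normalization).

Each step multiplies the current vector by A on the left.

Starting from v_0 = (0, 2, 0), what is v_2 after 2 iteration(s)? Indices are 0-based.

v_2 = (2, 9, 7)

v_0 = (0, 2, 0).
v_1 = A·v_0 = (7, 2, 7).
v_2 = A·v_1 = (2, 9, 7).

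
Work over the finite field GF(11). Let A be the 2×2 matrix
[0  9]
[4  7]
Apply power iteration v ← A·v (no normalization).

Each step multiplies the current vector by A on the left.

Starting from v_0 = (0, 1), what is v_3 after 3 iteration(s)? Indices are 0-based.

v_3 = (6, 0)

v_0 = (0, 1).
v_1 = A·v_0 = (9, 7).
v_2 = A·v_1 = (8, 8).
v_3 = A·v_2 = (6, 0).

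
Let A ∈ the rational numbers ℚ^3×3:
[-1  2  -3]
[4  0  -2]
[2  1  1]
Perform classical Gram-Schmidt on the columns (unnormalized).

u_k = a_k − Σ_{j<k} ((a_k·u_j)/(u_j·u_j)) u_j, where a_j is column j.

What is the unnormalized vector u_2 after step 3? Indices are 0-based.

Step 1: u_0 = a_0 = (-1, 4, 2).
Step 2: u_1 = a_1 − (0)·u_0 = (2, 0, 1).
Step 3: u_2 = a_2 − (-1/7)·u_0 − (-1)·u_1 = (-8/7, -10/7, 16/7).

u_2 = (-8/7, -10/7, 16/7)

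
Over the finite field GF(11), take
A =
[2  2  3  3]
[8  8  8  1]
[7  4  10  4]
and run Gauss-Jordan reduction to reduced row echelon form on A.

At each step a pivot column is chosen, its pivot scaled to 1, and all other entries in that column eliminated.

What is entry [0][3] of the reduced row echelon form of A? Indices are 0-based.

step 1: normalize row 0 (÷2) = (1, 1, 7, 7)
  row 1: subtract 8×row0 = (0, 0, 7, 0)
  row 2: subtract 7×row0 = (0, 8, 5, 10)
step 2: exchange rows 1,2
step 2: normalize row 1 (÷8) = (0, 1, 2, 4)
  row 0: subtract 1×row1 = (1, 0, 5, 3)
step 3: normalize row 2 (÷7) = (0, 0, 1, 0)
  row 0: subtract 5×row2 = (1, 0, 0, 3)
  row 1: subtract 2×row2 = (0, 1, 0, 4)

M[0][3] = 3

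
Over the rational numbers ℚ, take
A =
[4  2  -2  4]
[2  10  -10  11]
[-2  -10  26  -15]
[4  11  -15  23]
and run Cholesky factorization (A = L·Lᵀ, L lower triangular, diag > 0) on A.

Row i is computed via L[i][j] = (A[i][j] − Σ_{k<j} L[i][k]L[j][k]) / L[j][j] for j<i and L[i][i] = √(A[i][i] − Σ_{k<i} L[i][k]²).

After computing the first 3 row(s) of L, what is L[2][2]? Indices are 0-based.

Step 1: L[0][0] = √(4) = 2.
  L[1][0] = (2) / L[0][0] = 1.
Step 2: L[1][1] = √(9) = 3.
  L[2][0] = (-2) / L[0][0] = -1.
  L[2][1] = (-9) / L[1][1] = -3.
Step 3: L[2][2] = √(16) = 4.

L[2][2] = 4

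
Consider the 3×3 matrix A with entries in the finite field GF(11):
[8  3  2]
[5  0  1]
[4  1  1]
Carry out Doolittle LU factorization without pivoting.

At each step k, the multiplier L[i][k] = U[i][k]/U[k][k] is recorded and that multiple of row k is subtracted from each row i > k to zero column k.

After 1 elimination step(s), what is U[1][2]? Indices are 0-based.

U[1][2] = 8

[col 0] pivot 8
  R1 -= 2*R0 → (0, 5, 8)  (L[1][0] := 2)
  R2 -= 6*R0 → (0, 5, 0)  (L[2][0] := 6)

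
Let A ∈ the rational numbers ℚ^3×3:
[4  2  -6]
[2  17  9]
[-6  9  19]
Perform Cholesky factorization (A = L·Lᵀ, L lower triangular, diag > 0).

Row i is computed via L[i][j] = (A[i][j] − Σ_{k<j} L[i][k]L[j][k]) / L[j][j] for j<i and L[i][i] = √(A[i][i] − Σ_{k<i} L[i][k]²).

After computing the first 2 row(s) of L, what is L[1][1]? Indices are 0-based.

L[1][1] = 4

Step 1: L[0][0] = √(4) = 2.
  L[1][0] = (2) / L[0][0] = 1.
Step 2: L[1][1] = √(16) = 4.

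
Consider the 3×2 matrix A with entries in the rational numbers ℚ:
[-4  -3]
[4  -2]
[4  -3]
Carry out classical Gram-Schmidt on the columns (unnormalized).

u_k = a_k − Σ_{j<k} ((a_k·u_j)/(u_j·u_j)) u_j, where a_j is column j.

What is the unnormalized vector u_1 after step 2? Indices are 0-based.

u_1 = (-11/3, -4/3, -7/3)

Step 1: u_0 = a_0 = (-4, 4, 4).
Step 2: u_1 = a_1 − (-1/6)·u_0 = (-11/3, -4/3, -7/3).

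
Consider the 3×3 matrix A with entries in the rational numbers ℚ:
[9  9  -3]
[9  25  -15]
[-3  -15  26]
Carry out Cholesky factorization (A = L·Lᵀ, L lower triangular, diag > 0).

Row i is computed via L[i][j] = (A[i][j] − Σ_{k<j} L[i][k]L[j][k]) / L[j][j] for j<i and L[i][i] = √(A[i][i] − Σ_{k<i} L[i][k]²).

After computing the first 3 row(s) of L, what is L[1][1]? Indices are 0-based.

L[1][1] = 4

Step 1: L[0][0] = √(9) = 3.
  L[1][0] = (9) / L[0][0] = 3.
Step 2: L[1][1] = √(16) = 4.
  L[2][0] = (-3) / L[0][0] = -1.
  L[2][1] = (-12) / L[1][1] = -3.
Step 3: L[2][2] = √(16) = 4.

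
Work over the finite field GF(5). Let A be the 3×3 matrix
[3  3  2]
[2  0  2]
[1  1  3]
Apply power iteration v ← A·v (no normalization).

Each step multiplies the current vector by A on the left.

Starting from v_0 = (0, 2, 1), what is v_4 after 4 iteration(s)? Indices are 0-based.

v_4 = (1, 3, 1)

v_0 = (0, 2, 1).
v_1 = A·v_0 = (3, 2, 0).
v_2 = A·v_1 = (0, 1, 0).
v_3 = A·v_2 = (3, 0, 1).
v_4 = A·v_3 = (1, 3, 1).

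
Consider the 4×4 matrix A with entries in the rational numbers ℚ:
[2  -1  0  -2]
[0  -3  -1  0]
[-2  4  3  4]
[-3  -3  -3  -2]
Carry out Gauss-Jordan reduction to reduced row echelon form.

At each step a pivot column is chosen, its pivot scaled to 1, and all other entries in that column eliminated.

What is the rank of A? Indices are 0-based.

pivot(0,0)=2: scale R0 → (1, -1/2, 0, -1)
  clear (2,0): R2 −= (-2)R0 → (0, 3, 3, 2)
  clear (3,0): R3 −= (-3)R0 → (0, -9/2, -3, -5)
pivot(1,1)=-3: scale R1 → (0, 1, 1/3, 0)
  clear (0,1): R0 −= (-1/2)R1 → (1, 0, 1/6, -1)
  clear (2,1): R2 −= (3)R1 → (0, 0, 2, 2)
  clear (3,1): R3 −= (-9/2)R1 → (0, 0, -3/2, -5)
pivot(2,2)=2: scale R2 → (0, 0, 1, 1)
  clear (0,2): R0 −= (1/6)R2 → (1, 0, 0, -7/6)
  clear (1,2): R1 −= (1/3)R2 → (0, 1, 0, -1/3)
  clear (3,2): R3 −= (-3/2)R2 → (0, 0, 0, -7/2)
pivot(3,3)=-7/2: scale R3 → (0, 0, 0, 1)
  clear (0,3): R0 −= (-7/6)R3 → (1, 0, 0, 0)
  clear (1,3): R1 −= (-1/3)R3 → (0, 1, 0, 0)
  clear (2,3): R2 −= (1)R3 → (0, 0, 1, 0)

rank = 4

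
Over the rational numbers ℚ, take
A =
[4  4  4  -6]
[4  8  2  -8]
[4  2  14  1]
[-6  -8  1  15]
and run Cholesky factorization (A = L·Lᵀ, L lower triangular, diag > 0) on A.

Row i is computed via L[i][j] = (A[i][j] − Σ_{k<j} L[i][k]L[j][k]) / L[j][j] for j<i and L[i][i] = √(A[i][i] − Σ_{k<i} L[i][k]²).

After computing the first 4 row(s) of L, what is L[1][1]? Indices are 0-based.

L[1][1] = 2

Step 1: L[0][0] = √(4) = 2.
  L[1][0] = (4) / L[0][0] = 2.
Step 2: L[1][1] = √(4) = 2.
  L[2][0] = (4) / L[0][0] = 2.
  L[2][1] = (-2) / L[1][1] = -1.
Step 3: L[2][2] = √(9) = 3.
  L[3][0] = (-6) / L[0][0] = -3.
  L[3][1] = (-2) / L[1][1] = -1.
  L[3][2] = (6) / L[2][2] = 2.
Step 4: L[3][3] = √(1) = 1.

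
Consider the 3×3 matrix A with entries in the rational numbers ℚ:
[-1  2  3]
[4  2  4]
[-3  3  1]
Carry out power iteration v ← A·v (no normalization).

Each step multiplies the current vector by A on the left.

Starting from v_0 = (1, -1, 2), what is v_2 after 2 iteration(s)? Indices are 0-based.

v_0 = (1, -1, 2).
v_1 = A·v_0 = (3, 10, -4).
v_2 = A·v_1 = (5, 16, 17).

v_2 = (5, 16, 17)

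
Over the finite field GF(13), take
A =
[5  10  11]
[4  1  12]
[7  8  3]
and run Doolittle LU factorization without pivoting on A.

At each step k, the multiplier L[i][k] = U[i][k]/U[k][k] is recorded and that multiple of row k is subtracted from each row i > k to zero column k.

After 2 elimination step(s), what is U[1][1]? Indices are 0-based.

[col 0] pivot 5
  R1 -= 6*R0 → (0, 6, 11)  (L[1][0] := 6)
  R2 -= 4*R0 → (0, 7, 11)  (L[2][0] := 4)
[col 1] pivot 6
  R2 -= 12*R1 → (0, 0, 9)  (L[2][1] := 12)

U[1][1] = 6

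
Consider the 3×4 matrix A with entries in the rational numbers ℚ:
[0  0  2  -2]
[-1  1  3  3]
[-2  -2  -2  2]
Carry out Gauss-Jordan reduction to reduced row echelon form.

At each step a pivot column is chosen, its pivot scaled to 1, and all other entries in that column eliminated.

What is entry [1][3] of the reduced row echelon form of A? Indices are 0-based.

M[1][3] = 3

[1] R0 <-> R1
[1] R0 /= -1  ⇒  (1, -1, -3, -3)
     R2 -= -2·R0  ⇒  (0, -4, -8, -4)
[2] R1 <-> R2
[2] R1 /= -4  ⇒  (0, 1, 2, 1)
     R0 -= -1·R1  ⇒  (1, 0, -1, -2)
[3] R2 /= 2  ⇒  (0, 0, 1, -1)
     R0 -= -1·R2  ⇒  (1, 0, 0, -3)
     R1 -= 2·R2  ⇒  (0, 1, 0, 3)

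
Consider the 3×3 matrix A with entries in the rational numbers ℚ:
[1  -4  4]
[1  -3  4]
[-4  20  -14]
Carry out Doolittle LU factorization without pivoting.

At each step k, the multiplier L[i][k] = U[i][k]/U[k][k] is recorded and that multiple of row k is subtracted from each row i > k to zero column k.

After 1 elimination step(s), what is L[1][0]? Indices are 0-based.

L[1][0] = 1

k=0: U[0][0]=1
  eliminate (1,0): mult=1, new row 1: (0, 1, 0); set L[1][0]=1
  eliminate (2,0): mult=-4, new row 2: (0, 4, 2); set L[2][0]=-4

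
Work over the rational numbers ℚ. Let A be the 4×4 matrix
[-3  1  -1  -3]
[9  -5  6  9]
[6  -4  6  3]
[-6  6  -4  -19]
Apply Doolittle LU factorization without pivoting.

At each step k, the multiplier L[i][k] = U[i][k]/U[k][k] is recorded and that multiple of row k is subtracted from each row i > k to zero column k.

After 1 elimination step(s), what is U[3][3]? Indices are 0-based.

U[3][3] = -13

Step 1: pivot at (0,0) is -3.
  row1 ← row1 − (-3)·row0  ⇒  L[1][0]=-3, U row1=(0, -2, 3, 0)
  row2 ← row2 − (-2)·row0  ⇒  L[2][0]=-2, U row2=(0, -2, 4, -3)
  row3 ← row3 − (2)·row0  ⇒  L[3][0]=2, U row3=(0, 4, -2, -13)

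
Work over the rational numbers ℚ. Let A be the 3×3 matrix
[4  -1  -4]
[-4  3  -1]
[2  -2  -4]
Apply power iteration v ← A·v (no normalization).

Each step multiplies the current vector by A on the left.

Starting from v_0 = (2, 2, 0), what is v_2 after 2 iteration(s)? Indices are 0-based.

v_0 = (2, 2, 0).
v_1 = A·v_0 = (6, -2, 0).
v_2 = A·v_1 = (26, -30, 16).

v_2 = (26, -30, 16)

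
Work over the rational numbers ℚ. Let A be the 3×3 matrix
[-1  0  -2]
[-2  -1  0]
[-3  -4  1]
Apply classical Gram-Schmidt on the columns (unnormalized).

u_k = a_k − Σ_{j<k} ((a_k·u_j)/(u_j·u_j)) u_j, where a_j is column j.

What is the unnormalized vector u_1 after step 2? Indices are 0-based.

Step 1: u_0 = a_0 = (-1, -2, -3).
Step 2: u_1 = a_1 − (1)·u_0 = (1, 1, -1).

u_1 = (1, 1, -1)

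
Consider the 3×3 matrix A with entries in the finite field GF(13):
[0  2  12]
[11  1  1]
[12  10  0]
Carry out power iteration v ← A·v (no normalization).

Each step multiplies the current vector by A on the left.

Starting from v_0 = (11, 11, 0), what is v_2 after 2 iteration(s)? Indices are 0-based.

v_2 = (9, 5, 11)

v_0 = (11, 11, 0).
v_1 = A·v_0 = (9, 2, 8).
v_2 = A·v_1 = (9, 5, 11).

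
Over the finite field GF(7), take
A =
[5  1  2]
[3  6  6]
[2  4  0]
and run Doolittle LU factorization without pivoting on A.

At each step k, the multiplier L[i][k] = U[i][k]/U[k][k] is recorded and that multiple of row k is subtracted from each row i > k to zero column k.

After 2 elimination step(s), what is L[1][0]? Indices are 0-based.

L[1][0] = 2

[col 0] pivot 5
  R1 -= 2*R0 → (0, 4, 2)  (L[1][0] := 2)
  R2 -= 6*R0 → (0, 5, 2)  (L[2][0] := 6)
[col 1] pivot 4
  R2 -= 3*R1 → (0, 0, 3)  (L[2][1] := 3)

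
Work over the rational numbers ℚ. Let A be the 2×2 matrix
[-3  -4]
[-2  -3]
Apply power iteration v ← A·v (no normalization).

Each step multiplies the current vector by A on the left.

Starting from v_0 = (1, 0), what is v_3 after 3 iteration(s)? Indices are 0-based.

v_0 = (1, 0).
v_1 = A·v_0 = (-3, -2).
v_2 = A·v_1 = (17, 12).
v_3 = A·v_2 = (-99, -70).

v_3 = (-99, -70)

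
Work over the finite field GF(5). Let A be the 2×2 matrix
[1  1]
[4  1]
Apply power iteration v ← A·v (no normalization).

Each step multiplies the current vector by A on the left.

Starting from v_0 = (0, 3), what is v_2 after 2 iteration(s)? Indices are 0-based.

v_0 = (0, 3).
v_1 = A·v_0 = (3, 3).
v_2 = A·v_1 = (1, 0).

v_2 = (1, 0)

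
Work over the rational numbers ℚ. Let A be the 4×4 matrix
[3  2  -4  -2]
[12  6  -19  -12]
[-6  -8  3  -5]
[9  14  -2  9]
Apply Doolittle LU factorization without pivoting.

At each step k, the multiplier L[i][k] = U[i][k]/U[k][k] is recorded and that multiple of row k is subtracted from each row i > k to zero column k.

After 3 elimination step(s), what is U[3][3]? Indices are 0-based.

k=0: U[0][0]=3
  eliminate (1,0): mult=4, new row 1: (0, -2, -3, -4); set L[1][0]=4
  eliminate (2,0): mult=-2, new row 2: (0, -4, -5, -9); set L[2][0]=-2
  eliminate (3,0): mult=3, new row 3: (0, 8, 10, 15); set L[3][0]=3
k=1: U[1][1]=-2
  eliminate (2,1): mult=2, new row 2: (0, 0, 1, -1); set L[2][1]=2
  eliminate (3,1): mult=-4, new row 3: (0, 0, -2, -1); set L[3][1]=-4
k=2: U[2][2]=1
  eliminate (3,2): mult=-2, new row 3: (0, 0, 0, -3); set L[3][2]=-2

U[3][3] = -3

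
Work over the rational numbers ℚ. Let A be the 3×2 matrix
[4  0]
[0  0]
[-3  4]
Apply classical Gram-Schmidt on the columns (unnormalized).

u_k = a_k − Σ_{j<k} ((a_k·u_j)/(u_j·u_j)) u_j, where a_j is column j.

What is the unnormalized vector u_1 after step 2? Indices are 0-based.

u_1 = (48/25, 0, 64/25)

Step 1: u_0 = a_0 = (4, 0, -3).
Step 2: u_1 = a_1 − (-12/25)·u_0 = (48/25, 0, 64/25).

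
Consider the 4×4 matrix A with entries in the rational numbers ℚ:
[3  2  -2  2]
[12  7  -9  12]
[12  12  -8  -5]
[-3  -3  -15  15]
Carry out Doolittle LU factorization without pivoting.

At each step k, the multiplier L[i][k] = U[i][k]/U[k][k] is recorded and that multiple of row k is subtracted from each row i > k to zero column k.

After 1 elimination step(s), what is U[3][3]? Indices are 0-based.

[col 0] pivot 3
  R1 -= 4*R0 → (0, -1, -1, 4)  (L[1][0] := 4)
  R2 -= 4*R0 → (0, 4, 0, -13)  (L[2][0] := 4)
  R3 -= -1*R0 → (0, -1, -17, 17)  (L[3][0] := -1)

U[3][3] = 17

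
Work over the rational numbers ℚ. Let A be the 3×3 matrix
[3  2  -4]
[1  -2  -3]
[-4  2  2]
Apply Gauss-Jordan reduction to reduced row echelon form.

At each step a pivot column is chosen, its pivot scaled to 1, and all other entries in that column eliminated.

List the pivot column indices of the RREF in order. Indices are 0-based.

[1] R0 /= 3  ⇒  (1, 2/3, -4/3)
     R1 -= 1·R0  ⇒  (0, -8/3, -5/3)
     R2 -= -4·R0  ⇒  (0, 14/3, -10/3)
[2] R1 /= -8/3  ⇒  (0, 1, 5/8)
     R0 -= 2/3·R1  ⇒  (1, 0, -7/4)
     R2 -= 14/3·R1  ⇒  (0, 0, -25/4)
[3] R2 /= -25/4  ⇒  (0, 0, 1)
     R0 -= -7/4·R2  ⇒  (1, 0, 0)
     R1 -= 5/8·R2  ⇒  (0, 1, 0)

pivot columns: 0, 1, 2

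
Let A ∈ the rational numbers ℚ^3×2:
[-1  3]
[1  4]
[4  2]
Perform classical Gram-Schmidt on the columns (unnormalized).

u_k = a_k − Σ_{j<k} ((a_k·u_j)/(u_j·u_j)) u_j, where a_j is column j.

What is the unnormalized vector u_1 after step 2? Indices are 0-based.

u_1 = (7/2, 7/2, 0)

Step 1: u_0 = a_0 = (-1, 1, 4).
Step 2: u_1 = a_1 − (1/2)·u_0 = (7/2, 7/2, 0).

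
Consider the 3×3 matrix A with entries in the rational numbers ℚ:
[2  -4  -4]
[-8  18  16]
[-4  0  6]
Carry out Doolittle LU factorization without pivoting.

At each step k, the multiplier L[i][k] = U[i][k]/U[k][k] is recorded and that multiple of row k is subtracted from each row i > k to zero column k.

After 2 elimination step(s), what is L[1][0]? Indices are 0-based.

L[1][0] = -4

[col 0] pivot 2
  R1 -= -4*R0 → (0, 2, 0)  (L[1][0] := -4)
  R2 -= -2*R0 → (0, -8, -2)  (L[2][0] := -2)
[col 1] pivot 2
  R2 -= -4*R1 → (0, 0, -2)  (L[2][1] := -4)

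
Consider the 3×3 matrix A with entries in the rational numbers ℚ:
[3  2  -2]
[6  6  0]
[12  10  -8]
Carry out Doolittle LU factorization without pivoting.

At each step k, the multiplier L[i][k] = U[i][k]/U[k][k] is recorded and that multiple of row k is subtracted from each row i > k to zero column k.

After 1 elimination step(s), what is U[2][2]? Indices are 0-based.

[col 0] pivot 3
  R1 -= 2*R0 → (0, 2, 4)  (L[1][0] := 2)
  R2 -= 4*R0 → (0, 2, 0)  (L[2][0] := 4)

U[2][2] = 0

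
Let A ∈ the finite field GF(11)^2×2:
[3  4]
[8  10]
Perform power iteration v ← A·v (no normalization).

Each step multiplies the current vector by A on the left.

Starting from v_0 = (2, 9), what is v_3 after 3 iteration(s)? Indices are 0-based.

v_0 = (2, 9).
v_1 = A·v_0 = (9, 7).
v_2 = A·v_1 = (0, 10).
v_3 = A·v_2 = (7, 1).

v_3 = (7, 1)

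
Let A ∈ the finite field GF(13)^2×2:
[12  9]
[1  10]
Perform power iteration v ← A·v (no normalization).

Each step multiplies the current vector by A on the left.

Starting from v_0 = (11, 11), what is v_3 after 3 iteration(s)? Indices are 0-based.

v_0 = (11, 11).
v_1 = A·v_0 = (10, 4).
v_2 = A·v_1 = (0, 11).
v_3 = A·v_2 = (8, 6).

v_3 = (8, 6)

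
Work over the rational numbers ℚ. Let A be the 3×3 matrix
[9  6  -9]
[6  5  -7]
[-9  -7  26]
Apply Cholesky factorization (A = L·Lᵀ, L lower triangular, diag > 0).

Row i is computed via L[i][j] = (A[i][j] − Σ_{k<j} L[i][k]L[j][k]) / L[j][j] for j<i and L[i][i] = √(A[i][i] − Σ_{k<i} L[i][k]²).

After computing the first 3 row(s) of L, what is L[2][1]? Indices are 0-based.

L[2][1] = -1

Step 1: L[0][0] = √(9) = 3.
  L[1][0] = (6) / L[0][0] = 2.
Step 2: L[1][1] = √(1) = 1.
  L[2][0] = (-9) / L[0][0] = -3.
  L[2][1] = (-1) / L[1][1] = -1.
Step 3: L[2][2] = √(16) = 4.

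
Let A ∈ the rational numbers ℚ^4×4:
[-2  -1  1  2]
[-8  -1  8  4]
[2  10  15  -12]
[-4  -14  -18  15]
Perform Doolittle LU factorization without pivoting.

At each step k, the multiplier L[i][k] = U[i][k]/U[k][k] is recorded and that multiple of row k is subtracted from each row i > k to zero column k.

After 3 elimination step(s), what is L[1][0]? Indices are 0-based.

L[1][0] = 4

k=0: U[0][0]=-2
  eliminate (1,0): mult=4, new row 1: (0, 3, 4, -4); set L[1][0]=4
  eliminate (2,0): mult=-1, new row 2: (0, 9, 16, -10); set L[2][0]=-1
  eliminate (3,0): mult=2, new row 3: (0, -12, -20, 11); set L[3][0]=2
k=1: U[1][1]=3
  eliminate (2,1): mult=3, new row 2: (0, 0, 4, 2); set L[2][1]=3
  eliminate (3,1): mult=-4, new row 3: (0, 0, -4, -5); set L[3][1]=-4
k=2: U[2][2]=4
  eliminate (3,2): mult=-1, new row 3: (0, 0, 0, -3); set L[3][2]=-1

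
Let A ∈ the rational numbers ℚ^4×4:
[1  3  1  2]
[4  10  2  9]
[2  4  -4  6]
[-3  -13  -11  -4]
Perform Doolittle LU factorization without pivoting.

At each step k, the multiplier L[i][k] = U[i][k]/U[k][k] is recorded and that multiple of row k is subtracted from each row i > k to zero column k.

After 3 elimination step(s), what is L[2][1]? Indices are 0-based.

L[2][1] = 1

k=0: U[0][0]=1
  eliminate (1,0): mult=4, new row 1: (0, -2, -2, 1); set L[1][0]=4
  eliminate (2,0): mult=2, new row 2: (0, -2, -6, 2); set L[2][0]=2
  eliminate (3,0): mult=-3, new row 3: (0, -4, -8, 2); set L[3][0]=-3
k=1: U[1][1]=-2
  eliminate (2,1): mult=1, new row 2: (0, 0, -4, 1); set L[2][1]=1
  eliminate (3,1): mult=2, new row 3: (0, 0, -4, 0); set L[3][1]=2
k=2: U[2][2]=-4
  eliminate (3,2): mult=1, new row 3: (0, 0, 0, -1); set L[3][2]=1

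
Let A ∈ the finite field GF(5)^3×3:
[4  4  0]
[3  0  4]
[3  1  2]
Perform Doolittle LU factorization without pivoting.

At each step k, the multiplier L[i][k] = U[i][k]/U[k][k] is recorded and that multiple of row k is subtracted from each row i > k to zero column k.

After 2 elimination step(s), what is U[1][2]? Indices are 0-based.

U[1][2] = 4

k=0: U[0][0]=4
  eliminate (1,0): mult=2, new row 1: (0, 2, 4); set L[1][0]=2
  eliminate (2,0): mult=2, new row 2: (0, 3, 2); set L[2][0]=2
k=1: U[1][1]=2
  eliminate (2,1): mult=4, new row 2: (0, 0, 1); set L[2][1]=4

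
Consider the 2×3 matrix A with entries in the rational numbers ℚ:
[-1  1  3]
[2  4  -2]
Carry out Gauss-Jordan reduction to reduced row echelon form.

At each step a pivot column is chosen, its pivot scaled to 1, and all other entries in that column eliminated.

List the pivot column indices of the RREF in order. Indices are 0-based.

pivot columns: 0, 1

[1] R0 /= -1  ⇒  (1, -1, -3)
     R1 -= 2·R0  ⇒  (0, 6, 4)
[2] R1 /= 6  ⇒  (0, 1, 2/3)
     R0 -= -1·R1  ⇒  (1, 0, -7/3)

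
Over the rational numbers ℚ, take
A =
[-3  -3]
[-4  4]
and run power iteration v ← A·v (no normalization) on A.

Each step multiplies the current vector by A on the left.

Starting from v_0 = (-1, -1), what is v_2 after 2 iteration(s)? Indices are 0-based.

v_2 = (-18, -24)

v_0 = (-1, -1).
v_1 = A·v_0 = (6, 0).
v_2 = A·v_1 = (-18, -24).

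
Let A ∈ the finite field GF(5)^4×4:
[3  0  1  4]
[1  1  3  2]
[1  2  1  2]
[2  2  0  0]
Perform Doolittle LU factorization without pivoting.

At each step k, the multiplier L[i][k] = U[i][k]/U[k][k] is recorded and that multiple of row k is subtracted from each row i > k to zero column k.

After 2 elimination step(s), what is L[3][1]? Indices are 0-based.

Step 1: pivot at (0,0) is 3.
  row1 ← row1 − (2)·row0  ⇒  L[1][0]=2, U row1=(0, 1, 1, 4)
  row2 ← row2 − (2)·row0  ⇒  L[2][0]=2, U row2=(0, 2, 4, 4)
  row3 ← row3 − (4)·row0  ⇒  L[3][0]=4, U row3=(0, 2, 1, 4)
Step 2: pivot at (1,1) is 1.
  row2 ← row2 − (2)·row1  ⇒  L[2][1]=2, U row2=(0, 0, 2, 1)
  row3 ← row3 − (2)·row1  ⇒  L[3][1]=2, U row3=(0, 0, 4, 1)

L[3][1] = 2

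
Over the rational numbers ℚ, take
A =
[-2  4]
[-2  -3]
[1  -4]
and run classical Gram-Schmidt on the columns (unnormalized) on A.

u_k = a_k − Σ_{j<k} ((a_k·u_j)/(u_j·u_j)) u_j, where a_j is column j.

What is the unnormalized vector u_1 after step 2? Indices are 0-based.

u_1 = (8/3, -13/3, -10/3)

Step 1: u_0 = a_0 = (-2, -2, 1).
Step 2: u_1 = a_1 − (-2/3)·u_0 = (8/3, -13/3, -10/3).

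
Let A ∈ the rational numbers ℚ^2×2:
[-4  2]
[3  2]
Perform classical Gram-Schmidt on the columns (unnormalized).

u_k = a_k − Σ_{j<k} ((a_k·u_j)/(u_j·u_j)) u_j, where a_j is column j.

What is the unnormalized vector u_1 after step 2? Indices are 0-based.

Step 1: u_0 = a_0 = (-4, 3).
Step 2: u_1 = a_1 − (-2/25)·u_0 = (42/25, 56/25).

u_1 = (42/25, 56/25)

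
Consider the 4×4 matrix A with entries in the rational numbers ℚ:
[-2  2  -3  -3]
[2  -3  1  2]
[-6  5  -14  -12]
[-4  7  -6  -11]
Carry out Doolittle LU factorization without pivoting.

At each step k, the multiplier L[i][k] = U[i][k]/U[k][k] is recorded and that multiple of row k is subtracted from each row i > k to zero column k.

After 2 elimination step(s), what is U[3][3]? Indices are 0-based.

U[3][3] = -8

[col 0] pivot -2
  R1 -= -1*R0 → (0, -1, -2, -1)  (L[1][0] := -1)
  R2 -= 3*R0 → (0, -1, -5, -3)  (L[2][0] := 3)
  R3 -= 2*R0 → (0, 3, 0, -5)  (L[3][0] := 2)
[col 1] pivot -1
  R2 -= 1*R1 → (0, 0, -3, -2)  (L[2][1] := 1)
  R3 -= -3*R1 → (0, 0, -6, -8)  (L[3][1] := -3)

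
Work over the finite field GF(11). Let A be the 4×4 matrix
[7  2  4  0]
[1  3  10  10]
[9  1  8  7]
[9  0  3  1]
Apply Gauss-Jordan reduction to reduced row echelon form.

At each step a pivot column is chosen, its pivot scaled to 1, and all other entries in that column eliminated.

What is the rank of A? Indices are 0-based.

rank = 4

[1] R0 /= 7  ⇒  (1, 5, 10, 0)
     R1 -= 1·R0  ⇒  (0, 9, 0, 10)
     R2 -= 9·R0  ⇒  (0, 0, 6, 7)
     R3 -= 9·R0  ⇒  (0, 10, 1, 1)
[2] R1 /= 9  ⇒  (0, 1, 0, 6)
     R0 -= 5·R1  ⇒  (1, 0, 10, 3)
     R3 -= 10·R1  ⇒  (0, 0, 1, 7)
[3] R2 /= 6  ⇒  (0, 0, 1, 3)
     R0 -= 10·R2  ⇒  (1, 0, 0, 6)
     R3 -= 1·R2  ⇒  (0, 0, 0, 4)
[4] R3 /= 4  ⇒  (0, 0, 0, 1)
     R0 -= 6·R3  ⇒  (1, 0, 0, 0)
     R1 -= 6·R3  ⇒  (0, 1, 0, 0)
     R2 -= 3·R3  ⇒  (0, 0, 1, 0)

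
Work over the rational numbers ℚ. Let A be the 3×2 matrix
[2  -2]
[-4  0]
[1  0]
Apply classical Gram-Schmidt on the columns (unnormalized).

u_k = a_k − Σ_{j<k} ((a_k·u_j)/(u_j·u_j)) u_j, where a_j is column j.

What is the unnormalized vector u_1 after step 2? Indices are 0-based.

Step 1: u_0 = a_0 = (2, -4, 1).
Step 2: u_1 = a_1 − (-4/21)·u_0 = (-34/21, -16/21, 4/21).

u_1 = (-34/21, -16/21, 4/21)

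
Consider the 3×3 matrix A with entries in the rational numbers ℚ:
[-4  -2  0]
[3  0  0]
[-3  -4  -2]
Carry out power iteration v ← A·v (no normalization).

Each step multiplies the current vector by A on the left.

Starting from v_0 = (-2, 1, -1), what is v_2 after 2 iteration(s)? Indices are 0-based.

v_2 = (-12, 18, -2)

v_0 = (-2, 1, -1).
v_1 = A·v_0 = (6, -6, 4).
v_2 = A·v_1 = (-12, 18, -2).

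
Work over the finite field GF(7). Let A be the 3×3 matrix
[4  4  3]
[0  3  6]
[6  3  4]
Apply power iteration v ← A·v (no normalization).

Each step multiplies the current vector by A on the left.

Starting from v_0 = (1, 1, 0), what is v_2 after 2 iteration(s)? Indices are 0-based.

v_2 = (1, 0, 2)

v_0 = (1, 1, 0).
v_1 = A·v_0 = (1, 3, 2).
v_2 = A·v_1 = (1, 0, 2).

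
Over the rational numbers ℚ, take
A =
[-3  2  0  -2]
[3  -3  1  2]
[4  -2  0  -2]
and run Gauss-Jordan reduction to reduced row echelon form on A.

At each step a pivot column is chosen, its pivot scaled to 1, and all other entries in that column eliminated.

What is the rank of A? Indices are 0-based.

rank = 3

step 1: normalize row 0 (÷-3) = (1, -2/3, 0, 2/3)
  row 1: subtract 3×row0 = (0, -1, 1, 0)
  row 2: subtract 4×row0 = (0, 2/3, 0, -14/3)
step 2: normalize row 1 (÷-1) = (0, 1, -1, 0)
  row 0: subtract -2/3×row1 = (1, 0, -2/3, 2/3)
  row 2: subtract 2/3×row1 = (0, 0, 2/3, -14/3)
step 3: normalize row 2 (÷2/3) = (0, 0, 1, -7)
  row 0: subtract -2/3×row2 = (1, 0, 0, -4)
  row 1: subtract -1×row2 = (0, 1, 0, -7)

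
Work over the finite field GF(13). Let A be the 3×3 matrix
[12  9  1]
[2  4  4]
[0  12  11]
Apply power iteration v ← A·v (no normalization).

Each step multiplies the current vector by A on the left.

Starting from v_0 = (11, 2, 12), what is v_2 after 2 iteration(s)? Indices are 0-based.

v_2 = (7, 12, 0)

v_0 = (11, 2, 12).
v_1 = A·v_0 = (6, 0, 0).
v_2 = A·v_1 = (7, 12, 0).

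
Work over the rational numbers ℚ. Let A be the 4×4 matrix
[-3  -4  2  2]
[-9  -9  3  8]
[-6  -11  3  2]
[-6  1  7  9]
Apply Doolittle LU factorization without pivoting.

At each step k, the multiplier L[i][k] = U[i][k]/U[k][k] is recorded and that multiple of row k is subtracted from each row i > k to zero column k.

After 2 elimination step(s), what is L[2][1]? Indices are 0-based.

Step 1: pivot at (0,0) is -3.
  row1 ← row1 − (3)·row0  ⇒  L[1][0]=3, U row1=(0, 3, -3, 2)
  row2 ← row2 − (2)·row0  ⇒  L[2][0]=2, U row2=(0, -3, -1, -2)
  row3 ← row3 − (2)·row0  ⇒  L[3][0]=2, U row3=(0, 9, 3, 5)
Step 2: pivot at (1,1) is 3.
  row2 ← row2 − (-1)·row1  ⇒  L[2][1]=-1, U row2=(0, 0, -4, 0)
  row3 ← row3 − (3)·row1  ⇒  L[3][1]=3, U row3=(0, 0, 12, -1)

L[2][1] = -1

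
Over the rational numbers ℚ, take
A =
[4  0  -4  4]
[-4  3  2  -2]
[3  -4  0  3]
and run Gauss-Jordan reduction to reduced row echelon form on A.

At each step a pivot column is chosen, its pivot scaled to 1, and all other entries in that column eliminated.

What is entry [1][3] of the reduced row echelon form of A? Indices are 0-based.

[1] R0 /= 4  ⇒  (1, 0, -1, 1)
     R1 -= -4·R0  ⇒  (0, 3, -2, 2)
     R2 -= 3·R0  ⇒  (0, -4, 3, 0)
[2] R1 /= 3  ⇒  (0, 1, -2/3, 2/3)
     R2 -= -4·R1  ⇒  (0, 0, 1/3, 8/3)
[3] R2 /= 1/3  ⇒  (0, 0, 1, 8)
     R0 -= -1·R2  ⇒  (1, 0, 0, 9)
     R1 -= -2/3·R2  ⇒  (0, 1, 0, 6)

M[1][3] = 6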